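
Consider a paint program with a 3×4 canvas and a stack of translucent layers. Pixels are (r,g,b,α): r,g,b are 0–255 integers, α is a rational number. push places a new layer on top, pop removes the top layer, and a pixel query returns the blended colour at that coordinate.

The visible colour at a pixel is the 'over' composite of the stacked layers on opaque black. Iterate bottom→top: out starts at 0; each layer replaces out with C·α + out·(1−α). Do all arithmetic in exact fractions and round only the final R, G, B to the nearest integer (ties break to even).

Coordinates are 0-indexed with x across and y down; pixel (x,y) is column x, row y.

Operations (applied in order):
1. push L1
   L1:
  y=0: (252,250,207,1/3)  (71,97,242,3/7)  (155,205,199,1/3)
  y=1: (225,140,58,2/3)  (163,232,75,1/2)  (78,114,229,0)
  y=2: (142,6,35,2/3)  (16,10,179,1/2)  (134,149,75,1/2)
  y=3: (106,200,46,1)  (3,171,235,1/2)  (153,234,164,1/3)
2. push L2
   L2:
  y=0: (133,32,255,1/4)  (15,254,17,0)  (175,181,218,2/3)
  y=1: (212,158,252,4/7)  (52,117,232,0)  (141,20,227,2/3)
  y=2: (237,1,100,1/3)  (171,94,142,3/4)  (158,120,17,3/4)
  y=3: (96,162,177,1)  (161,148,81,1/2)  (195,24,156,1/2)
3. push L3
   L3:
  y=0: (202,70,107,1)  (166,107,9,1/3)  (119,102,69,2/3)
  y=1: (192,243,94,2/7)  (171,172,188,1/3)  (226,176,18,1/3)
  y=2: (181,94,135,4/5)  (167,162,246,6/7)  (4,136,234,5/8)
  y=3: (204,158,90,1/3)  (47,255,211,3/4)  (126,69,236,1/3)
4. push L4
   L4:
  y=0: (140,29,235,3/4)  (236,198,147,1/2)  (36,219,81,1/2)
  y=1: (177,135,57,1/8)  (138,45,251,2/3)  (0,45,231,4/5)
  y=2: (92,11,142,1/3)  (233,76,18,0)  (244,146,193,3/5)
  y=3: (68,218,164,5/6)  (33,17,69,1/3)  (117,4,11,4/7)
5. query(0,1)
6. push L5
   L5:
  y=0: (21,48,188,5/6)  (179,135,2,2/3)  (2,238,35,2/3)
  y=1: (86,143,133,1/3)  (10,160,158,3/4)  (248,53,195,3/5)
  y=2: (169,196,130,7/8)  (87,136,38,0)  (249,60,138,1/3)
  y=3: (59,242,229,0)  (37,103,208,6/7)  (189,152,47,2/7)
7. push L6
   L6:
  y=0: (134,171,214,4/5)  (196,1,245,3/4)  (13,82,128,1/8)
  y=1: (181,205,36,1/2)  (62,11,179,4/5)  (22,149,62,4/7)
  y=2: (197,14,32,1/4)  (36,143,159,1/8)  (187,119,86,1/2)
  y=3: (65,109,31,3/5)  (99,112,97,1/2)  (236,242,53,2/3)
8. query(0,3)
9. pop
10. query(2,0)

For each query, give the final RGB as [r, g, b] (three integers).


(0,1) stack=L1,L2,L3,L4; from [0,0,0]:
after L1 α=2/3: [150, 280/3, 116/3]
after L2 α=4/7: [1298/7, 912/7, 1124/7]
after L3 α=2/7: [9178/49, 7962/49, 6936/49]
after L4 α=1/8: [10417/56, 8907/56, 7335/56]
rounded: [186, 159, 131]

at x=0,y=3 over L1,L2,L3,L4,L5,L6:
after L1 α=1: [106, 200, 46]
after L2 α=1: [96, 162, 177]
after L3 α=1/3: [132, 482/3, 148]
after L4 α=5/6: [236/3, 1876/9, 484/3]
after L5 α=0: [236/3, 1876/9, 484/3]
after L6 α=3/5: [1057/15, 1339/9, 1247/15]
rounded: [70, 149, 83]

query (2,0) [L1,L2,L3,L4,L5] — begin 0,0,0
after L1 α=1/3: [155/3, 205/3, 199/3]
after L2 α=2/3: [1205/9, 1291/9, 1507/9]
after L3 α=2/3: [3347/27, 3127/27, 2749/27]
after L4 α=1/2: [4319/54, 4520/27, 2468/27]
after L5 α=2/3: [4535/162, 17372/81, 4358/81]
rounded: [28, 214, 54]


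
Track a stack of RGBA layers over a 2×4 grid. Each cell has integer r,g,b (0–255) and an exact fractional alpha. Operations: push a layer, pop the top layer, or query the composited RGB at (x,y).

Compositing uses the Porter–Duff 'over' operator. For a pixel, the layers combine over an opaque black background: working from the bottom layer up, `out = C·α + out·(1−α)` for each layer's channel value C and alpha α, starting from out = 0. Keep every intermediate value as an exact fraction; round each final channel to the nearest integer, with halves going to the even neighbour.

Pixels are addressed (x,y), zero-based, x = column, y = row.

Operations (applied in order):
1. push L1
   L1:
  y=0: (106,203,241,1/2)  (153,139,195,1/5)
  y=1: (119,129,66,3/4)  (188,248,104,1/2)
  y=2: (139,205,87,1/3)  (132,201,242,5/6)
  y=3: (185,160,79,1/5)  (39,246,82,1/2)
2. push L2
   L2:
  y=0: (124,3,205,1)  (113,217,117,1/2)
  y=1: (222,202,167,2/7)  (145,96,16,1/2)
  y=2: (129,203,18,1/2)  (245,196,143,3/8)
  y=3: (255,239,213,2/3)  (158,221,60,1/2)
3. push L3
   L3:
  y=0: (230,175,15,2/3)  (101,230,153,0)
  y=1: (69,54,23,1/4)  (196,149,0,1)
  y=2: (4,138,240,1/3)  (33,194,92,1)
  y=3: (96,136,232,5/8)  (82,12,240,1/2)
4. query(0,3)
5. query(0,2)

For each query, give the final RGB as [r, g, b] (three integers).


at x=0,y=3 over L1,L2,L3:
L1 α=1/5: [37, 32, 79/5]
L2 α=2/3: [547/3, 170, 2209/15]
L3 α=5/8: [1027/8, 595/4, 8009/40]
rounded: [128, 149, 200]

query (0,2) [L1,L2,L3] — begin 0,0,0
L1 α=1/3: [139/3, 205/3, 29]
L2 α=1/2: [263/3, 407/3, 47/2]
L3 α=1/3: [538/9, 1228/9, 287/3]
rounded: [60, 136, 96]


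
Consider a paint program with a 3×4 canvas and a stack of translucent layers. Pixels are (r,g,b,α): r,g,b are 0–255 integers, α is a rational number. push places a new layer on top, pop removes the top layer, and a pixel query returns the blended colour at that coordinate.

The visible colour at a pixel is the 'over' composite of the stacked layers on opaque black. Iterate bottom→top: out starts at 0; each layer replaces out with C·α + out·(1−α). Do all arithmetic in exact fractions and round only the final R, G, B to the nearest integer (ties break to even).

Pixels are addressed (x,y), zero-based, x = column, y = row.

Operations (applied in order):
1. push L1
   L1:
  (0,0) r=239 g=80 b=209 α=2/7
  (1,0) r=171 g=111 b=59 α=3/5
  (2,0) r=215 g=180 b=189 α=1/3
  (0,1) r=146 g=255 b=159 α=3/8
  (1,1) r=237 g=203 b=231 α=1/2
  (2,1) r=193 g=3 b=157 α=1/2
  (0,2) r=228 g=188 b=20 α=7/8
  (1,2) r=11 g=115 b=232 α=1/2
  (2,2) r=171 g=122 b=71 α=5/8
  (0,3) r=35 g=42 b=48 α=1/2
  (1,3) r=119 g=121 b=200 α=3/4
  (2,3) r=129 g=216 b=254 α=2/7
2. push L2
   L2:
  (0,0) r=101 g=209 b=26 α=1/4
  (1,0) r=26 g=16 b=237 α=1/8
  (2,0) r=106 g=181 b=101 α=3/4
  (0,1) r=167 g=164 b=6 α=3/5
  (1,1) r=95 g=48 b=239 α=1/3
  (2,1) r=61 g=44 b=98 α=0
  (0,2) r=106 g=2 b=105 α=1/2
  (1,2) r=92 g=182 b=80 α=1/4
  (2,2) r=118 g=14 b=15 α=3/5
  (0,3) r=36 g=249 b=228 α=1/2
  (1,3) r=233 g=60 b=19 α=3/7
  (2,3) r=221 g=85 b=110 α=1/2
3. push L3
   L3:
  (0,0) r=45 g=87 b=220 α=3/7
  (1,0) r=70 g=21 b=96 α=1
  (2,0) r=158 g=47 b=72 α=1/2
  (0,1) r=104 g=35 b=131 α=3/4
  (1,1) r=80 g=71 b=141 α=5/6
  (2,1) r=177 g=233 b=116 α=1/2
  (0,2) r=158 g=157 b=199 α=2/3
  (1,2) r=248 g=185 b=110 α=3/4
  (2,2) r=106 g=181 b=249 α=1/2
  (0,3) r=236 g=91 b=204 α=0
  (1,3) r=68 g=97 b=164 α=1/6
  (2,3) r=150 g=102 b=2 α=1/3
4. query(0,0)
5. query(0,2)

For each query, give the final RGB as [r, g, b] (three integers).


at x=0,y=0 over L1,L2,L3:
L1 α=2/7: [478/7, 160/7, 418/7]
L2 α=1/4: [2141/28, 1943/28, 359/7]
L3 α=3/7: [3086/49, 3770/49, 6056/49]
= [63, 77, 124]

at x=0,y=2 over L1,L2,L3:
L1 α=7/8: [399/2, 329/2, 35/2]
L2 α=1/2: [611/4, 333/4, 245/4]
L3 α=2/3: [625/4, 1589/12, 1837/12]
rounded: [156, 132, 153]


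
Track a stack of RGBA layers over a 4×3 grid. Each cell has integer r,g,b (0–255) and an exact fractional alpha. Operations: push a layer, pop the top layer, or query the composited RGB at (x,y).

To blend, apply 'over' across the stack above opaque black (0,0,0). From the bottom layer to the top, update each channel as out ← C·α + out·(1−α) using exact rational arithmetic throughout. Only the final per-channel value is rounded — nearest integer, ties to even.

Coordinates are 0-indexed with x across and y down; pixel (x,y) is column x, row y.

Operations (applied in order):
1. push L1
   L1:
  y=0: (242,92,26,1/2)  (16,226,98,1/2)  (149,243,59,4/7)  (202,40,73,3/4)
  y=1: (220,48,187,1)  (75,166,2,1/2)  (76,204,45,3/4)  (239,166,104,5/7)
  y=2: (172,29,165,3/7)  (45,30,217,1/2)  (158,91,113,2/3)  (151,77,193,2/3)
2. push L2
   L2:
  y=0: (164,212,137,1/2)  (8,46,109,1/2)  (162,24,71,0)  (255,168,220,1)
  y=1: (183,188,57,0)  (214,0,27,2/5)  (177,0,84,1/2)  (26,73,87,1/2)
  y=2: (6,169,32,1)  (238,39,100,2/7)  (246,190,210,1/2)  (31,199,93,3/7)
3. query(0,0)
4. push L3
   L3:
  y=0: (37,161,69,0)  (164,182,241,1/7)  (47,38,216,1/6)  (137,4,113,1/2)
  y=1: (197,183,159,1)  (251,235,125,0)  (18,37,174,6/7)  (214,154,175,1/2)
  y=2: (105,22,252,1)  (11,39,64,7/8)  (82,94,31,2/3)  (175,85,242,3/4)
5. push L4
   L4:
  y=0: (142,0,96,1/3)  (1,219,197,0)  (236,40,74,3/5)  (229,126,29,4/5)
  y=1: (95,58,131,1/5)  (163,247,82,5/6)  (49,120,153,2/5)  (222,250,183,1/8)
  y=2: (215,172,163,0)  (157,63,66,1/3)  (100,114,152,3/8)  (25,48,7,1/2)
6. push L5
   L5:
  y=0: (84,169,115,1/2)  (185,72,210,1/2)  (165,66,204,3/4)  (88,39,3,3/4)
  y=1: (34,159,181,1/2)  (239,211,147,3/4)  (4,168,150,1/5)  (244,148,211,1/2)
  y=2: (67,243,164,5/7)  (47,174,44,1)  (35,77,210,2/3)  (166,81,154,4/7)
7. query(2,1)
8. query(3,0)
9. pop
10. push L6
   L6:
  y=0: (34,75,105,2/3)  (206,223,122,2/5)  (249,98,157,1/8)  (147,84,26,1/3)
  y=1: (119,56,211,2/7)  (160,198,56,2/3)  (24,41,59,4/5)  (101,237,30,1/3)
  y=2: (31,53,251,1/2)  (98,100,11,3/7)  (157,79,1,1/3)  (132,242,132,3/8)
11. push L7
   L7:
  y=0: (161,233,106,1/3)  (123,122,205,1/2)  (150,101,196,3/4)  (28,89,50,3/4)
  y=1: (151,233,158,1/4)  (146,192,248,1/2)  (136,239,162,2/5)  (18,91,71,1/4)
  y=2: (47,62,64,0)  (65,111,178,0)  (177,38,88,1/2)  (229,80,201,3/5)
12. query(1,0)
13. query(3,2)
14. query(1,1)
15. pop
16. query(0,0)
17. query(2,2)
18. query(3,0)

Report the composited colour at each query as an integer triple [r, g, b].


at x=0,y=0 over L1,L2:
L1 α=1/2: [121, 46, 13]
L2 α=1/2: [285/2, 129, 75]
= [142, 129, 75]

query (2,1) [L1,L2,L3,L4,L5] — begin 0,0,0
after L1 α=3/4: [57, 153, 135/4]
after L2 α=1/2: [117, 153/2, 471/8]
after L3 α=6/7: [225/7, 597/14, 8823/56]
after L4 α=2/5: [1361/35, 5151/70, 8721/56]
after L5 α=1/5: [5584/175, 16182/175, 10821/70]
rounded: [32, 92, 155]

(3,0) stack=L1,L2,L3,L4,L5; from [0,0,0]:
+L1 (α=3/4) → [303/2, 30, 219/4]
+L2 (α=1) → [255, 168, 220]
+L3 (α=1/2) → [196, 86, 333/2]
+L4 (α=4/5) → [1112/5, 118, 113/2]
+L5 (α=3/4) → [608/5, 235/4, 131/8]
→ [122, 59, 16]

(1,0) stack=L1,L2,L3,L4,L6,L7; from [0,0,0]:
+L1 (α=1/2) → [8, 113, 49]
+L2 (α=1/2) → [8, 159/2, 79]
+L3 (α=1/7) → [212/7, 659/7, 715/7]
+L4 (α=0) → [212/7, 659/7, 715/7]
+L6 (α=2/5) → [704/7, 5099/35, 3853/35]
+L7 (α=1/2) → [1565/14, 9369/70, 5514/35]
= [112, 134, 158]

query (3,2) [L1,L2,L3,L4,L6,L7] — begin 0,0,0
after L1 α=2/3: [302/3, 154/3, 386/3]
after L2 α=3/7: [1487/21, 2407/21, 2381/21]
after L3 α=3/4: [3128/21, 3881/42, 17627/84]
after L4 α=1/2: [3653/42, 5897/84, 18215/168]
after L6 α=3/8: [34897/336, 90469/672, 157603/1344]
after L7 α=3/5: [150313/840, 171109/1680, 562819/3360]
→ [179, 102, 168]

query (1,1) [L1,L2,L3,L4,L6,L7] — begin 0,0,0
after L1 α=1/2: [75/2, 83, 1]
after L2 α=2/5: [1081/10, 249/5, 57/5]
after L3 α=0: [1081/10, 249/5, 57/5]
after L4 α=5/6: [3077/20, 3212/15, 2107/30]
after L6 α=2/3: [3159/20, 9152/45, 5467/90]
after L7 α=1/2: [6079/40, 8896/45, 27787/180]
rounded: [152, 198, 154]

at x=0,y=0 over L1,L2,L3,L4,L6:
+L1 (α=1/2) → [121, 46, 13]
+L2 (α=1/2) → [285/2, 129, 75]
+L3 (α=0) → [285/2, 129, 75]
+L4 (α=1/3) → [427/3, 86, 82]
+L6 (α=2/3) → [631/9, 236/3, 292/3]
→ [70, 79, 97]

query (2,2) [L1,L2,L3,L4,L6] — begin 0,0,0
+L1 (α=2/3) → [316/3, 182/3, 226/3]
+L2 (α=1/2) → [527/3, 376/3, 428/3]
+L3 (α=2/3) → [1019/9, 940/9, 614/9]
+L4 (α=3/8) → [7795/72, 3889/36, 3587/36]
+L6 (α=1/3) → [13447/108, 5311/54, 3605/54]
rounded: [125, 98, 67]

query (3,0) [L1,L2,L3,L4,L6] — begin 0,0,0
after L1 α=3/4: [303/2, 30, 219/4]
after L2 α=1: [255, 168, 220]
after L3 α=1/2: [196, 86, 333/2]
after L4 α=4/5: [1112/5, 118, 113/2]
after L6 α=1/3: [2959/15, 320/3, 139/3]
→ [197, 107, 46]


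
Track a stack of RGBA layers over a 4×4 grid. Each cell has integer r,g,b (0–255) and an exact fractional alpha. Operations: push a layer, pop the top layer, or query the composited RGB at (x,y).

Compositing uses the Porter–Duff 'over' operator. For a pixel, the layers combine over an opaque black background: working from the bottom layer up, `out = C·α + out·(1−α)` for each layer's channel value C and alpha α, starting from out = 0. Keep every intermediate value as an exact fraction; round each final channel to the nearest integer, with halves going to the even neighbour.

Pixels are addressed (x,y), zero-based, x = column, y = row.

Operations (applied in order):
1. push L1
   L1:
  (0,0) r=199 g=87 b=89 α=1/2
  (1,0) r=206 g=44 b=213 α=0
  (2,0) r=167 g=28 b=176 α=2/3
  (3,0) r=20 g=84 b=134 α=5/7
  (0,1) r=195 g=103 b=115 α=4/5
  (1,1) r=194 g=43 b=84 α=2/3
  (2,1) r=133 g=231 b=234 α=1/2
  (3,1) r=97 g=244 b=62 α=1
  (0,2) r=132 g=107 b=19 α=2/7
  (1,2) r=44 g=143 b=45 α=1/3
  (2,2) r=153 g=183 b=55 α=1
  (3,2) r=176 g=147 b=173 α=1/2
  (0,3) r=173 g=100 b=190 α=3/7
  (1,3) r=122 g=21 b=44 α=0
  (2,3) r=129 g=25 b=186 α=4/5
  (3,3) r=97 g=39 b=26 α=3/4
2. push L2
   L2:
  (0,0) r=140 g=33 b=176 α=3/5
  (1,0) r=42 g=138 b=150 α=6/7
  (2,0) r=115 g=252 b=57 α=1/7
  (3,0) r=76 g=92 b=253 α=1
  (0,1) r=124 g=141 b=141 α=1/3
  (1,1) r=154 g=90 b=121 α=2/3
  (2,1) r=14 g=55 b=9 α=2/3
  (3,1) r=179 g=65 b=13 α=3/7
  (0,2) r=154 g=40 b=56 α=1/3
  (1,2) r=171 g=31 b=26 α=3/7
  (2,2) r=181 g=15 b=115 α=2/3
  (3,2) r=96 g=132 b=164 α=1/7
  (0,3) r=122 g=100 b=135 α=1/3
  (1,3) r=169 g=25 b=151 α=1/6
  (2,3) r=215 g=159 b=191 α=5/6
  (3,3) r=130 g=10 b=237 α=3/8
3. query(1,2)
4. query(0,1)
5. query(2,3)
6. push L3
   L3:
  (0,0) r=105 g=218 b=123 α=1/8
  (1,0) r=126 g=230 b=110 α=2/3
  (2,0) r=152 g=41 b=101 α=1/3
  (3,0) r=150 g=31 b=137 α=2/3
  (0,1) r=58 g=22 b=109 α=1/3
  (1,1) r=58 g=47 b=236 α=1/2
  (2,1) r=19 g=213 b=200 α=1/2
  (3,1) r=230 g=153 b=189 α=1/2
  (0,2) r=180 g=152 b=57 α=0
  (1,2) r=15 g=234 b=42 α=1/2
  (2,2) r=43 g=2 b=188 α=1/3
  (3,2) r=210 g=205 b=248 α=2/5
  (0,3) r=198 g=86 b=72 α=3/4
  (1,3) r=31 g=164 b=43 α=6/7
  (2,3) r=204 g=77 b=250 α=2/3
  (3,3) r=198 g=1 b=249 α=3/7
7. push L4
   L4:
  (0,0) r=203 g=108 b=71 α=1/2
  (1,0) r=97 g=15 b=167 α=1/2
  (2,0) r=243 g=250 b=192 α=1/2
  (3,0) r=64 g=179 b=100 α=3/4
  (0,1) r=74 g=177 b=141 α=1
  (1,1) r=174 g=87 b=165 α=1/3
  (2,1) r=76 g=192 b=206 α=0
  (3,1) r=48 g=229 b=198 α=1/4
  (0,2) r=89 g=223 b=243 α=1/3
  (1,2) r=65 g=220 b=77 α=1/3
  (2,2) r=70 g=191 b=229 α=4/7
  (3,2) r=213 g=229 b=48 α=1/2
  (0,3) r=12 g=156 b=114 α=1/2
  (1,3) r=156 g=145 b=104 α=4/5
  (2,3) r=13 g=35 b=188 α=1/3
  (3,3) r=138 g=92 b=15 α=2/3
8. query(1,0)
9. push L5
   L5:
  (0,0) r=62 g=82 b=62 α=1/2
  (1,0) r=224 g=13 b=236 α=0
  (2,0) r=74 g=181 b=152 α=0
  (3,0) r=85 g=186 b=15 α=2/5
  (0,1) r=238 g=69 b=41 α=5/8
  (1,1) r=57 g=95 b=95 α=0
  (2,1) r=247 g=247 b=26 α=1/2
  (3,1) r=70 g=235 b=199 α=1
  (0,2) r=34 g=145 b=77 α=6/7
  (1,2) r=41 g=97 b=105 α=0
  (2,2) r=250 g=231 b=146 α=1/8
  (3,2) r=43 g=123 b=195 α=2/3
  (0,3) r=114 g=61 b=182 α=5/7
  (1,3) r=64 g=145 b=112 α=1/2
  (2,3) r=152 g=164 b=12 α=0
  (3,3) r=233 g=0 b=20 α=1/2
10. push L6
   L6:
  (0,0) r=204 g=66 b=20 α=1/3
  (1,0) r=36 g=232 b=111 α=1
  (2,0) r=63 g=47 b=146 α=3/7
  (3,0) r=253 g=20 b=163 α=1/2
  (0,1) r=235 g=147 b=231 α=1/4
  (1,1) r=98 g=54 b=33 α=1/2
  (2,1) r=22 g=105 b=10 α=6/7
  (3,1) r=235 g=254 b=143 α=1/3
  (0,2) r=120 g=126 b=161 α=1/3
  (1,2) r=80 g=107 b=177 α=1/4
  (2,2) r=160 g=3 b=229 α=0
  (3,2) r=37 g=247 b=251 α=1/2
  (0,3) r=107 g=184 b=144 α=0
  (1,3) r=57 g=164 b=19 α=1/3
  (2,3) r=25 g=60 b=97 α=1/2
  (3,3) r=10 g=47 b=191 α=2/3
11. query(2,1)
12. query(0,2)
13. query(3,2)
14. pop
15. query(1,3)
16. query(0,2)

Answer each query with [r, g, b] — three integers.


at x=1,y=2 over L1,L2:
L1 α=1/3: [44/3, 143/3, 15]
L2 α=3/7: [245/3, 851/21, 138/7]
= [82, 41, 20]

query (0,1) [L1,L2] — begin 0,0,0
+L1 (α=4/5) → [156, 412/5, 92]
+L2 (α=1/3) → [436/3, 1529/15, 325/3]
rounded: [145, 102, 108]

query (2,3) [L1,L2] — begin 0,0,0
+L1 (α=4/5) → [516/5, 20, 744/5]
+L2 (α=5/6) → [5891/30, 815/6, 5519/30]
rounded: [196, 136, 184]

at x=1,y=0 over L1,L2,L3,L4:
L1 α=0: [0, 0, 0]
L2 α=6/7: [36, 828/7, 900/7]
L3 α=2/3: [96, 4048/21, 2440/21]
L4 α=1/2: [193/2, 4363/42, 5947/42]
= [96, 104, 142]

query (2,1) [L1,L2,L3,L4,L5,L6] — begin 0,0,0
+L1 (α=1/2) → [133/2, 231/2, 117]
+L2 (α=2/3) → [63/2, 451/6, 45]
+L3 (α=1/2) → [101/4, 1729/12, 245/2]
+L4 (α=0) → [101/4, 1729/12, 245/2]
+L5 (α=1/2) → [1089/8, 4693/24, 297/4]
+L6 (α=6/7) → [2145/56, 19813/168, 537/28]
= [38, 118, 19]

at x=0,y=2 over L1,L2,L3,L4,L5,L6:
L1 α=2/7: [264/7, 214/7, 38/7]
L2 α=1/3: [1606/21, 236/7, 156/7]
L3 α=0: [1606/21, 236/7, 156/7]
L4 α=1/3: [5081/63, 2033/21, 671/7]
L5 α=6/7: [17933/441, 20303/147, 3905/49]
L6 α=1/3: [88786/1323, 59128/441, 5233/49]
→ [67, 134, 107]

query (3,2) [L1,L2,L3,L4,L5,L6] — begin 0,0,0
+L1 (α=1/2) → [88, 147/2, 173/2]
+L2 (α=1/7) → [624/7, 573/7, 683/7]
+L3 (α=2/5) → [4812/35, 4589/35, 5521/35]
+L4 (α=1/2) → [12267/70, 6302/35, 7201/70]
+L5 (α=2/3) → [18287/210, 14912/105, 34501/210]
+L6 (α=1/2) → [26057/420, 40847/210, 87211/420]
= [62, 195, 208]

query (1,3) [L1,L2,L3,L4,L5] — begin 0,0,0
L1 α=0: [0, 0, 0]
L2 α=1/6: [169/6, 25/6, 151/6]
L3 α=6/7: [1285/42, 847/6, 1699/42]
L4 α=4/5: [27493/210, 4327/30, 19171/210]
L5 α=1/2: [40933/420, 8677/60, 42691/420]
= [97, 145, 102]

(0,2) stack=L1,L2,L3,L4,L5; from [0,0,0]:
after L1 α=2/7: [264/7, 214/7, 38/7]
after L2 α=1/3: [1606/21, 236/7, 156/7]
after L3 α=0: [1606/21, 236/7, 156/7]
after L4 α=1/3: [5081/63, 2033/21, 671/7]
after L5 α=6/7: [17933/441, 20303/147, 3905/49]
→ [41, 138, 80]


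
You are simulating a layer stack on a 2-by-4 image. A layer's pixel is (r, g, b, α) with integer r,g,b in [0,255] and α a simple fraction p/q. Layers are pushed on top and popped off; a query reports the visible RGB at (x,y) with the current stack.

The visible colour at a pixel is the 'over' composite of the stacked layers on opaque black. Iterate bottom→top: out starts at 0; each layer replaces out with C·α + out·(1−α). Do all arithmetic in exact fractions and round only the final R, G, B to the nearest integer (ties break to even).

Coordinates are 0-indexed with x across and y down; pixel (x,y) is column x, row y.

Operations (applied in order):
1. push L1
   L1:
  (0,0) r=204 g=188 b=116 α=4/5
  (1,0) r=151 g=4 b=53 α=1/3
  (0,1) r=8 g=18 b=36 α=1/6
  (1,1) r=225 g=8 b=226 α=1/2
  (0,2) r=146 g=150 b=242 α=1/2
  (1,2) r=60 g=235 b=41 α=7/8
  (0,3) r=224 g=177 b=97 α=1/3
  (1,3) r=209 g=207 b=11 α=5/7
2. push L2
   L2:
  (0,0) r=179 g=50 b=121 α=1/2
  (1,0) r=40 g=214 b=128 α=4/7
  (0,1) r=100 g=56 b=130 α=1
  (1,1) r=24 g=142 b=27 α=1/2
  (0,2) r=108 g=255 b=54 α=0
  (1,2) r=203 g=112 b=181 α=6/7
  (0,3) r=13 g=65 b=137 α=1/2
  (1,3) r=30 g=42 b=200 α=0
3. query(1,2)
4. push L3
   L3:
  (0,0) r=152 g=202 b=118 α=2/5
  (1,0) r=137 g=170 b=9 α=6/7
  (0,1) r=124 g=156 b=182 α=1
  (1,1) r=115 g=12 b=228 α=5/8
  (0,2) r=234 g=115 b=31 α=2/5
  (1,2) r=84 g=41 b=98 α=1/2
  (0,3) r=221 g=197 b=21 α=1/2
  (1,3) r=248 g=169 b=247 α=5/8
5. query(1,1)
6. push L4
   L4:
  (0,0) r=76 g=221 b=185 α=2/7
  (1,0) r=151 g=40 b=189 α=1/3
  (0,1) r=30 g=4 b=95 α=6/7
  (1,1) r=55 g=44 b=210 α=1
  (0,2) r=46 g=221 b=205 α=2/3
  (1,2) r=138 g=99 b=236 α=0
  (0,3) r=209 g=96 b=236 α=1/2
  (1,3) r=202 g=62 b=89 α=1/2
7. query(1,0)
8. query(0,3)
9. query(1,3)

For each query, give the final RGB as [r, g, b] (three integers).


query (1,2) [L1,L2] — begin 0,0,0
L1 α=7/8: [105/2, 1645/8, 287/8]
L2 α=6/7: [363/2, 1003/8, 8975/56]
rounded: [182, 125, 160]

at x=1,y=1 over L1,L2,L3:
+L1 (α=1/2) → [225/2, 4, 113]
+L2 (α=1/2) → [273/4, 73, 70]
+L3 (α=5/8) → [3119/32, 279/8, 675/4]
rounded: [97, 35, 169]

at x=1,y=0 over L1,L2,L3,L4:
after L1 α=1/3: [151/3, 4/3, 53/3]
after L2 α=4/7: [311/7, 860/7, 565/7]
after L3 α=6/7: [6065/49, 8000/49, 943/49]
after L4 α=1/3: [19529/147, 17960/147, 11147/147]
rounded: [133, 122, 76]

query (0,3) [L1,L2,L3,L4] — begin 0,0,0
+L1 (α=1/3) → [224/3, 59, 97/3]
+L2 (α=1/2) → [263/6, 62, 254/3]
+L3 (α=1/2) → [1589/12, 259/2, 317/6]
+L4 (α=1/2) → [4097/24, 451/4, 1733/12]
→ [171, 113, 144]

at x=1,y=3 over L1,L2,L3,L4:
L1 α=5/7: [1045/7, 1035/7, 55/7]
L2 α=0: [1045/7, 1035/7, 55/7]
L3 α=5/8: [11815/56, 2255/14, 4405/28]
L4 α=1/2: [23127/112, 3123/28, 6897/56]
= [206, 112, 123]


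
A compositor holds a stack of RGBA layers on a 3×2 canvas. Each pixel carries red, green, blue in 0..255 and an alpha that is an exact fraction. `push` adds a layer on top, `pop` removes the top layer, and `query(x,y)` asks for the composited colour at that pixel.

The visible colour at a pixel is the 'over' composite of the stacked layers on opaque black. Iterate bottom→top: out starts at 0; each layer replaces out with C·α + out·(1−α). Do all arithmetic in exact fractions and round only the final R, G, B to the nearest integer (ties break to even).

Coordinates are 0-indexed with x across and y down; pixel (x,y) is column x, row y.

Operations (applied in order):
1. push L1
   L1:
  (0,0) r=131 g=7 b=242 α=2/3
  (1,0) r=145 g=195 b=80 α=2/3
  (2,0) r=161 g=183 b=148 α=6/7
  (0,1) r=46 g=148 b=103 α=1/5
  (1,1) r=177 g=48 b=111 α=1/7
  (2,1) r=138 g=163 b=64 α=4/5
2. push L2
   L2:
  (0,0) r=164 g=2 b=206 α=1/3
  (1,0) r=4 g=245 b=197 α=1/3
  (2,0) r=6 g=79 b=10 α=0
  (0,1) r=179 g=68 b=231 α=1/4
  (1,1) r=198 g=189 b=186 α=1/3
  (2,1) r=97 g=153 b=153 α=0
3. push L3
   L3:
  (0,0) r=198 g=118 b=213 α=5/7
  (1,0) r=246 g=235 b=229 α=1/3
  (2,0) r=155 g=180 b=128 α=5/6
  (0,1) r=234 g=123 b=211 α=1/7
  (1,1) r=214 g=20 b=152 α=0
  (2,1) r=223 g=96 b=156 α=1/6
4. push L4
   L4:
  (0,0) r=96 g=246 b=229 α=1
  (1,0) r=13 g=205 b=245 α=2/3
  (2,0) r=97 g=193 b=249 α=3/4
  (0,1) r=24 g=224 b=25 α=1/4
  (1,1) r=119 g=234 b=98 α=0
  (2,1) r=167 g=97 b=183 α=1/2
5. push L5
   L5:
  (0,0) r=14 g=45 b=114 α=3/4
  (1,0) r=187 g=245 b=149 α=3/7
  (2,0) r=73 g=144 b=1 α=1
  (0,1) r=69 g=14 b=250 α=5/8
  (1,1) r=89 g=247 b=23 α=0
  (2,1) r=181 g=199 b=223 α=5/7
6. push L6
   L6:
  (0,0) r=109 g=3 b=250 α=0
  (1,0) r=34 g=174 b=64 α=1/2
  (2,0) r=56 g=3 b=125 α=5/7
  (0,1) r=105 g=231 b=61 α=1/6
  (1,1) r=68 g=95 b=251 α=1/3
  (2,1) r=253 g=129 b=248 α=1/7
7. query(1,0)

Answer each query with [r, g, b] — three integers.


at x=1,y=0 over L1,L2,L3,L4,L5,L6:
L1 α=2/3: [290/3, 130, 160/3]
L2 α=1/3: [592/9, 505/3, 911/9]
L3 α=1/3: [3398/27, 1715/9, 3883/27]
L4 α=2/3: [4100/81, 5405/27, 17113/81]
L5 α=3/7: [61841/567, 41465/189, 104659/567]
L6 α=1/2: [81119/1134, 74351/378, 140947/1134]
= [72, 197, 124]


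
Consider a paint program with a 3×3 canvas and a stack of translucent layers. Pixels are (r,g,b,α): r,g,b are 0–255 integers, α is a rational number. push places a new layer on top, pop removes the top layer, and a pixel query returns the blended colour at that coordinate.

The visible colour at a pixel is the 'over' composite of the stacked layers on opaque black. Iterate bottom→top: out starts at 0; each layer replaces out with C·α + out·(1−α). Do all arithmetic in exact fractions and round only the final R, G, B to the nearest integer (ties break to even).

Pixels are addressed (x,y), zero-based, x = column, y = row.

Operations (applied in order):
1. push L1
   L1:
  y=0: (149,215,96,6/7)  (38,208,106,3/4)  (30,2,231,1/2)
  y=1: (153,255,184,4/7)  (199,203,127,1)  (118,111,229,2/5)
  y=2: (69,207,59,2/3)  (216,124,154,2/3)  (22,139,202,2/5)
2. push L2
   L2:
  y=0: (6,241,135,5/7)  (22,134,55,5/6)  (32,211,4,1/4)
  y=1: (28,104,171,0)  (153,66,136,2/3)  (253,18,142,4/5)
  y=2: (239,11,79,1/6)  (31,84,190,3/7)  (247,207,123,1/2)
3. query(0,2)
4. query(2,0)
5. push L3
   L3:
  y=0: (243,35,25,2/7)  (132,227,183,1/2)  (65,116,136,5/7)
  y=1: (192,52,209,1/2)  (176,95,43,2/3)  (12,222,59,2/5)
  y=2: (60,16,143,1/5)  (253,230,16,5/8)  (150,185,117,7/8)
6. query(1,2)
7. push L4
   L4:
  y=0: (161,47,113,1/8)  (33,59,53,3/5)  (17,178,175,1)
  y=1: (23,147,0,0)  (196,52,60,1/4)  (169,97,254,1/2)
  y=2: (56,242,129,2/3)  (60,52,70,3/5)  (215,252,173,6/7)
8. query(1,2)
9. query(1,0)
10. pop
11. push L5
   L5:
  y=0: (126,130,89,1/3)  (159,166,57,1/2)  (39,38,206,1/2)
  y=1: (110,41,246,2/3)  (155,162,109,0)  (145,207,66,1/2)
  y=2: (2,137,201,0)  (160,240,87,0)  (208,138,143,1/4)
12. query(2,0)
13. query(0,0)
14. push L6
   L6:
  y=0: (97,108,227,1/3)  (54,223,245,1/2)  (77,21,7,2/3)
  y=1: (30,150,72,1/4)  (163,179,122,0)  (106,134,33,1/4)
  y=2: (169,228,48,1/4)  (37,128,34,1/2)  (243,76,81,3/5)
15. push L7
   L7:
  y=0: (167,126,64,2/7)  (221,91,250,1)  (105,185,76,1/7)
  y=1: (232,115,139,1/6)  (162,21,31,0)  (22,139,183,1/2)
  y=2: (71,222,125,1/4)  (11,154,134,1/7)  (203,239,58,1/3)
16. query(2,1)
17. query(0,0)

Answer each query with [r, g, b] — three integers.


query (0,2) [L1,L2] — begin 0,0,0
+L1 (α=2/3) → [46, 138, 118/3]
+L2 (α=1/6) → [469/6, 701/6, 827/18]
rounded: [78, 117, 46]

at x=2,y=0 over L1,L2:
L1 α=1/2: [15, 1, 231/2]
L2 α=1/4: [77/4, 107/2, 701/8]
rounded: [19, 54, 88]

(1,2) stack=L1,L2,L3; from [0,0,0]:
after L1 α=2/3: [144, 248/3, 308/3]
after L2 α=3/7: [669/7, 1748/21, 2942/21]
after L3 α=5/8: [5431/28, 4899/28, 1751/28]
rounded: [194, 175, 63]

(1,2) stack=L1,L2,L3,L4; from [0,0,0]:
after L1 α=2/3: [144, 248/3, 308/3]
after L2 α=3/7: [669/7, 1748/21, 2942/21]
after L3 α=5/8: [5431/28, 4899/28, 1751/28]
after L4 α=3/5: [7951/70, 7083/70, 4691/70]
→ [114, 101, 67]

(1,0) stack=L1,L2,L3,L4; from [0,0,0]:
L1 α=3/4: [57/2, 156, 159/2]
L2 α=5/6: [277/12, 413/3, 709/12]
L3 α=1/2: [1861/24, 547/3, 2905/24]
L4 α=3/5: [3049/60, 325/3, 4813/60]
rounded: [51, 108, 80]

query (2,0) [L1,L2,L3,L5] — begin 0,0,0
+L1 (α=1/2) → [15, 1, 231/2]
+L2 (α=1/4) → [77/4, 107/2, 701/8]
+L3 (α=5/7) → [727/14, 687/7, 3421/28]
+L5 (α=1/2) → [1273/28, 953/14, 9189/56]
= [45, 68, 164]

(0,0) stack=L1,L2,L3,L5; from [0,0,0]:
L1 α=6/7: [894/7, 1290/7, 576/7]
L2 α=5/7: [1998/49, 11015/49, 5877/49]
L3 α=2/7: [33804/343, 58505/343, 31835/343]
L5 α=1/3: [36942/343, 161600/1029, 31399/343]
rounded: [108, 157, 92]

query (2,1) [L1,L2,L3,L5,L6,L7] — begin 0,0,0
after L1 α=2/5: [236/5, 222/5, 458/5]
after L2 α=4/5: [5296/25, 582/25, 3298/25]
after L3 α=2/5: [16488/125, 12846/125, 12844/125]
after L5 α=1/2: [34613/250, 38721/250, 10547/125]
after L6 α=1/4: [130339/1000, 149663/1000, 17883/250]
after L7 α=1/2: [152339/2000, 288663/2000, 63633/500]
rounded: [76, 144, 127]

(0,0) stack=L1,L2,L3,L5,L6,L7; from [0,0,0]:
+L1 (α=6/7) → [894/7, 1290/7, 576/7]
+L2 (α=5/7) → [1998/49, 11015/49, 5877/49]
+L3 (α=2/7) → [33804/343, 58505/343, 31835/343]
+L5 (α=1/3) → [36942/343, 161600/1029, 31399/343]
+L6 (α=1/3) → [107155/1029, 434332/3087, 140659/1029]
+L7 (α=2/7) → [879461/7203, 2949584/21609, 835007/7203]
rounded: [122, 136, 116]


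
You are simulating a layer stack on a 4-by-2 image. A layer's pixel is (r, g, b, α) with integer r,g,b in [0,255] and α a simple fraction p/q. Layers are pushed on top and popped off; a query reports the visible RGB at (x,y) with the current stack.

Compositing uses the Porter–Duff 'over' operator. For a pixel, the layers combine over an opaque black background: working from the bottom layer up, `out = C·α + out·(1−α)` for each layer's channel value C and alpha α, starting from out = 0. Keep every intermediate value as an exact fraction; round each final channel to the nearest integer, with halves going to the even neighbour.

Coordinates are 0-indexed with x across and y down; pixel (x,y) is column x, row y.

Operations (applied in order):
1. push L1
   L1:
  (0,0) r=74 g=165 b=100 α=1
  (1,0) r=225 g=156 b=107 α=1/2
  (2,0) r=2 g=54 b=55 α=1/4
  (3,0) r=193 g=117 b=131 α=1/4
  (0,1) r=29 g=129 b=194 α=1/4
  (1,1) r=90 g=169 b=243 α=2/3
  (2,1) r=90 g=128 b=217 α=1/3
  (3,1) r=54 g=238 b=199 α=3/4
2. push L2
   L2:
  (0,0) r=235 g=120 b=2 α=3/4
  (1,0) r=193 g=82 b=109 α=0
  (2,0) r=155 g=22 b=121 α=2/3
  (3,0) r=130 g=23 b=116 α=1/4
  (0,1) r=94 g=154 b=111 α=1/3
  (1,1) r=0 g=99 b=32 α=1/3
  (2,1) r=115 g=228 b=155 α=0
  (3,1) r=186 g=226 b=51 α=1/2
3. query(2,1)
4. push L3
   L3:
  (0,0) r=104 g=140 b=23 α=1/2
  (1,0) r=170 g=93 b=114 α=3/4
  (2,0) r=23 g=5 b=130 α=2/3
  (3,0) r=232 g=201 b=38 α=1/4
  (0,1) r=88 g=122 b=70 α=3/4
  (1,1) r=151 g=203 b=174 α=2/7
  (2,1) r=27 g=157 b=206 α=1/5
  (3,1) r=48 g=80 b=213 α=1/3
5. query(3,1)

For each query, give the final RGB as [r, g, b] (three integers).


at x=2,y=1 over L1,L2:
+L1 (α=1/3) → [30, 128/3, 217/3]
+L2 (α=0) → [30, 128/3, 217/3]
rounded: [30, 43, 72]

at x=3,y=1 over L1,L2,L3:
+L1 (α=3/4) → [81/2, 357/2, 597/4]
+L2 (α=1/2) → [453/4, 809/4, 801/8]
+L3 (α=1/3) → [183/2, 323/2, 551/4]
= [92, 162, 138]


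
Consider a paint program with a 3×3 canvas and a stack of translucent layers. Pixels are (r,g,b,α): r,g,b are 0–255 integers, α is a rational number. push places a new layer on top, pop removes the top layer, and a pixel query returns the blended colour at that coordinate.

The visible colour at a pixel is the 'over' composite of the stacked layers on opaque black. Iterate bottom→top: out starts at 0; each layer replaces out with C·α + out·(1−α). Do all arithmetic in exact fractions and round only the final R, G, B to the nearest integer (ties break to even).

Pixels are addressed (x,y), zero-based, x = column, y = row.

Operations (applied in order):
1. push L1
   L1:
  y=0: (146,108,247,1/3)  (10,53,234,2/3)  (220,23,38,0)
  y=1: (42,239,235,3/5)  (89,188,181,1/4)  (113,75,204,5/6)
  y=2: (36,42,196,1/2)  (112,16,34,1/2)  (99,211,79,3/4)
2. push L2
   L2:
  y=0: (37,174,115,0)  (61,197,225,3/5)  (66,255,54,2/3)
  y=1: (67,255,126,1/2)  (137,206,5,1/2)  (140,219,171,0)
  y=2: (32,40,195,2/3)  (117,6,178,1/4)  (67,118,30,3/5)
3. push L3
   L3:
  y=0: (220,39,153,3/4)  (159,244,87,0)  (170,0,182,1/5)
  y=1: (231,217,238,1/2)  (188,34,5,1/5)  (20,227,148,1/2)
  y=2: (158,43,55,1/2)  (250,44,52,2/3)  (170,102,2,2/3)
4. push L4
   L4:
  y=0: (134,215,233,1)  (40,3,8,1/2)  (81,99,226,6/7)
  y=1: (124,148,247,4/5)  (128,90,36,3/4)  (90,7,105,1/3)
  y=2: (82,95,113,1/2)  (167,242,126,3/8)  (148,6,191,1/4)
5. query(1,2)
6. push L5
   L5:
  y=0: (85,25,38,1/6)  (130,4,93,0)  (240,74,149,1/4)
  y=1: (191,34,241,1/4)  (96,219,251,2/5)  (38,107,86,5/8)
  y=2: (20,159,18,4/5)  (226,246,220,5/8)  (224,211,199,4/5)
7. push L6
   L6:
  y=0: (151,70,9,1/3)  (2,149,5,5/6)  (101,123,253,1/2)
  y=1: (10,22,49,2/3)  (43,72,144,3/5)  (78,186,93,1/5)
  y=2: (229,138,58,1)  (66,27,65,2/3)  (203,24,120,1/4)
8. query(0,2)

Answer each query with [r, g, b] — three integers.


query (1,2) [L1,L2,L3,L4] — begin 0,0,0
+L1 (α=1/2) → [56, 8, 17]
+L2 (α=1/4) → [285/4, 15/2, 229/4]
+L3 (α=2/3) → [2285/12, 191/6, 215/4]
+L4 (α=3/8) → [17437/96, 5311/48, 2587/32]
= [182, 111, 81]

at x=0,y=2 over L1,L2,L3,L4,L5,L6:
+L1 (α=1/2) → [18, 21, 98]
+L2 (α=2/3) → [82/3, 101/3, 488/3]
+L3 (α=1/2) → [278/3, 115/3, 653/6]
+L4 (α=1/2) → [262/3, 200/3, 1331/12]
+L5 (α=4/5) → [502/15, 2108/15, 439/12]
+L6 (α=1) → [229, 138, 58]
= [229, 138, 58]


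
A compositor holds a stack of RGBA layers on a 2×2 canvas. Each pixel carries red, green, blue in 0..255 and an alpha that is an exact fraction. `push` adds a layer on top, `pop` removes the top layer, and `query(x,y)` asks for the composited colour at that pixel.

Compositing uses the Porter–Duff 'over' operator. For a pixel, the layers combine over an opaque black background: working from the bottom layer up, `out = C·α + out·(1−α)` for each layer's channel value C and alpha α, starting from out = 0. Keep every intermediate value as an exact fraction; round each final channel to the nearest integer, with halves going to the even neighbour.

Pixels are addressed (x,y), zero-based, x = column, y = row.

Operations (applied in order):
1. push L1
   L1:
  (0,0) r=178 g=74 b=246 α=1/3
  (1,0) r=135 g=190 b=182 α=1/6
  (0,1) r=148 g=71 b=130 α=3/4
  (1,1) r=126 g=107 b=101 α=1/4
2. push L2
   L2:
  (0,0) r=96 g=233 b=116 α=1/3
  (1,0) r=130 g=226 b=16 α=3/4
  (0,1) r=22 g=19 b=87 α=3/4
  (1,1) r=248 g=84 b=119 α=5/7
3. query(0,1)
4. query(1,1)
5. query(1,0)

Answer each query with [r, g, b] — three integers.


(0,1) stack=L1,L2; from [0,0,0]:
+L1 (α=3/4) → [111, 213/4, 195/2]
+L2 (α=3/4) → [177/4, 441/16, 717/8]
→ [44, 28, 90]

(1,1) stack=L1,L2; from [0,0,0]:
+L1 (α=1/4) → [63/2, 107/4, 101/4]
+L2 (α=5/7) → [1303/7, 947/14, 1291/14]
= [186, 68, 92]

(1,0) stack=L1,L2; from [0,0,0]:
after L1 α=1/6: [45/2, 95/3, 91/3]
after L2 α=3/4: [825/8, 2129/12, 235/12]
= [103, 177, 20]


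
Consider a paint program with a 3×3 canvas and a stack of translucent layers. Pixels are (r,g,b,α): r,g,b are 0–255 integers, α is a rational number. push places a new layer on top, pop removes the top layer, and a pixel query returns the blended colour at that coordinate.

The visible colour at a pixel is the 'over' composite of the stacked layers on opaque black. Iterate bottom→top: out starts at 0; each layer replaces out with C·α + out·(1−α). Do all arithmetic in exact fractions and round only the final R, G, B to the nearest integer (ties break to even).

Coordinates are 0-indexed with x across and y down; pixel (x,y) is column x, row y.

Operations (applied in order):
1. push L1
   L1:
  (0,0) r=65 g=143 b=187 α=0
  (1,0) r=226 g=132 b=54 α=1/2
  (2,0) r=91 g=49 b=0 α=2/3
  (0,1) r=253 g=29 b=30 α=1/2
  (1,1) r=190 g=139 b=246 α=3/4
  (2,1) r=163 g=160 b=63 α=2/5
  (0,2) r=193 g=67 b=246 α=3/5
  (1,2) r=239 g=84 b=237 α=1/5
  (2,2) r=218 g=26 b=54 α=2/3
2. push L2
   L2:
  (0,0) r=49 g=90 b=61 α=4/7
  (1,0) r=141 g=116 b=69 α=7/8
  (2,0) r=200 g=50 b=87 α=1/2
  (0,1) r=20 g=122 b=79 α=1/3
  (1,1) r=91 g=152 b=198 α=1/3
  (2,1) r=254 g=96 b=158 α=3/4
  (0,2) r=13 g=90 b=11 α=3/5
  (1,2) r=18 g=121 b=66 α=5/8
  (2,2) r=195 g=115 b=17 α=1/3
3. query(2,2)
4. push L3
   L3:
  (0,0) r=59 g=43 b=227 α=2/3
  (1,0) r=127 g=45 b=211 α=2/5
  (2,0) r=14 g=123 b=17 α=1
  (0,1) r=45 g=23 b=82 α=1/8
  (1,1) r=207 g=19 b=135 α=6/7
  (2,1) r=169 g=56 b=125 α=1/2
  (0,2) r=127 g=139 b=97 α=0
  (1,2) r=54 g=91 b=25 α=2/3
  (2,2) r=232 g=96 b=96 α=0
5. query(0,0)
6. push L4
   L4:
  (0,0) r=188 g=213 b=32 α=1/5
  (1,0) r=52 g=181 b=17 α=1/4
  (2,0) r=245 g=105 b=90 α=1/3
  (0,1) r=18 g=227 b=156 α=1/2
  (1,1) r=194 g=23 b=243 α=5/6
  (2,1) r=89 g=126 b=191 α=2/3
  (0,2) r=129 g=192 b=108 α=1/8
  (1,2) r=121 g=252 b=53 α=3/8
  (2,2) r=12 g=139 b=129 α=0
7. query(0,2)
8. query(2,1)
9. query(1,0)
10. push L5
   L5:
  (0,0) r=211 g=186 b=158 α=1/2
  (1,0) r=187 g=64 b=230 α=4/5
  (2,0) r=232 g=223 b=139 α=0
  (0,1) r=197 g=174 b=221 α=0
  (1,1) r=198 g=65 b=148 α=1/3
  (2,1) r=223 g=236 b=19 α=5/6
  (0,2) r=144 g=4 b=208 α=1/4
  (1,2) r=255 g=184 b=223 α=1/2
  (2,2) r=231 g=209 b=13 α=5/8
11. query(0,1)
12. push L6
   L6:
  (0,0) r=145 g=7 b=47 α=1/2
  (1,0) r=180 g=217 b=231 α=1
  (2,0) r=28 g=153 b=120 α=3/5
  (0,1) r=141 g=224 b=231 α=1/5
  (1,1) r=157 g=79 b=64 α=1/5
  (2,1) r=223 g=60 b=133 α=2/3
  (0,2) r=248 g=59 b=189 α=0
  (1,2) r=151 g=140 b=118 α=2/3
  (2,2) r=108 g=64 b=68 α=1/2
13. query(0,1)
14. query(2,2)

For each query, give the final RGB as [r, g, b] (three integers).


at x=2,y=2 over L1,L2:
after L1 α=2/3: [436/3, 52/3, 36]
after L2 α=1/3: [1457/9, 449/9, 89/3]
→ [162, 50, 30]

at x=0,y=0 over L1,L2,L3:
L1 α=0: [0, 0, 0]
L2 α=4/7: [28, 360/7, 244/7]
L3 α=2/3: [146/3, 962/21, 3422/21]
rounded: [49, 46, 163]

query (0,2) [L1,L2,L3,L4] — begin 0,0,0
L1 α=3/5: [579/5, 201/5, 738/5]
L2 α=3/5: [1353/25, 1752/25, 1641/25]
L3 α=0: [1353/25, 1752/25, 1641/25]
L4 α=1/8: [1587/25, 2133/25, 14187/200]
= [63, 85, 71]

(2,1) stack=L1,L2,L3,L4; from [0,0,0]:
after L1 α=2/5: [326/5, 64, 126/5]
after L2 α=3/4: [1034/5, 88, 624/5]
after L3 α=1/2: [1879/10, 72, 1249/10]
after L4 α=2/3: [3659/30, 108, 5069/30]
rounded: [122, 108, 169]

query (1,0) [L1,L2,L3,L4] — begin 0,0,0
L1 α=1/2: [113, 66, 27]
L2 α=7/8: [275/2, 439/4, 255/4]
L3 α=2/5: [1333/10, 1677/20, 2453/20]
L4 α=1/4: [4519/40, 8651/80, 7699/80]
rounded: [113, 108, 96]

(0,1) stack=L1,L2,L3,L4,L5; from [0,0,0]:
L1 α=1/2: [253/2, 29/2, 15]
L2 α=1/3: [91, 151/3, 109/3]
L3 α=1/8: [341/4, 563/12, 1009/24]
L4 α=1/2: [413/8, 3287/24, 4753/48]
L5 α=0: [413/8, 3287/24, 4753/48]
= [52, 137, 99]

(0,1) stack=L1,L2,L3,L4,L5,L6; from [0,0,0]:
L1 α=1/2: [253/2, 29/2, 15]
L2 α=1/3: [91, 151/3, 109/3]
L3 α=1/8: [341/4, 563/12, 1009/24]
L4 α=1/2: [413/8, 3287/24, 4753/48]
L5 α=0: [413/8, 3287/24, 4753/48]
L6 α=1/5: [139/2, 4631/30, 1505/12]
rounded: [70, 154, 125]

at x=2,y=2 over L1,L2,L3,L4,L5,L6:
+L1 (α=2/3) → [436/3, 52/3, 36]
+L2 (α=1/3) → [1457/9, 449/9, 89/3]
+L3 (α=0) → [1457/9, 449/9, 89/3]
+L4 (α=0) → [1457/9, 449/9, 89/3]
+L5 (α=5/8) → [2461/12, 448/3, 77/4]
+L6 (α=1/2) → [3757/24, 320/3, 349/8]
= [157, 107, 44]


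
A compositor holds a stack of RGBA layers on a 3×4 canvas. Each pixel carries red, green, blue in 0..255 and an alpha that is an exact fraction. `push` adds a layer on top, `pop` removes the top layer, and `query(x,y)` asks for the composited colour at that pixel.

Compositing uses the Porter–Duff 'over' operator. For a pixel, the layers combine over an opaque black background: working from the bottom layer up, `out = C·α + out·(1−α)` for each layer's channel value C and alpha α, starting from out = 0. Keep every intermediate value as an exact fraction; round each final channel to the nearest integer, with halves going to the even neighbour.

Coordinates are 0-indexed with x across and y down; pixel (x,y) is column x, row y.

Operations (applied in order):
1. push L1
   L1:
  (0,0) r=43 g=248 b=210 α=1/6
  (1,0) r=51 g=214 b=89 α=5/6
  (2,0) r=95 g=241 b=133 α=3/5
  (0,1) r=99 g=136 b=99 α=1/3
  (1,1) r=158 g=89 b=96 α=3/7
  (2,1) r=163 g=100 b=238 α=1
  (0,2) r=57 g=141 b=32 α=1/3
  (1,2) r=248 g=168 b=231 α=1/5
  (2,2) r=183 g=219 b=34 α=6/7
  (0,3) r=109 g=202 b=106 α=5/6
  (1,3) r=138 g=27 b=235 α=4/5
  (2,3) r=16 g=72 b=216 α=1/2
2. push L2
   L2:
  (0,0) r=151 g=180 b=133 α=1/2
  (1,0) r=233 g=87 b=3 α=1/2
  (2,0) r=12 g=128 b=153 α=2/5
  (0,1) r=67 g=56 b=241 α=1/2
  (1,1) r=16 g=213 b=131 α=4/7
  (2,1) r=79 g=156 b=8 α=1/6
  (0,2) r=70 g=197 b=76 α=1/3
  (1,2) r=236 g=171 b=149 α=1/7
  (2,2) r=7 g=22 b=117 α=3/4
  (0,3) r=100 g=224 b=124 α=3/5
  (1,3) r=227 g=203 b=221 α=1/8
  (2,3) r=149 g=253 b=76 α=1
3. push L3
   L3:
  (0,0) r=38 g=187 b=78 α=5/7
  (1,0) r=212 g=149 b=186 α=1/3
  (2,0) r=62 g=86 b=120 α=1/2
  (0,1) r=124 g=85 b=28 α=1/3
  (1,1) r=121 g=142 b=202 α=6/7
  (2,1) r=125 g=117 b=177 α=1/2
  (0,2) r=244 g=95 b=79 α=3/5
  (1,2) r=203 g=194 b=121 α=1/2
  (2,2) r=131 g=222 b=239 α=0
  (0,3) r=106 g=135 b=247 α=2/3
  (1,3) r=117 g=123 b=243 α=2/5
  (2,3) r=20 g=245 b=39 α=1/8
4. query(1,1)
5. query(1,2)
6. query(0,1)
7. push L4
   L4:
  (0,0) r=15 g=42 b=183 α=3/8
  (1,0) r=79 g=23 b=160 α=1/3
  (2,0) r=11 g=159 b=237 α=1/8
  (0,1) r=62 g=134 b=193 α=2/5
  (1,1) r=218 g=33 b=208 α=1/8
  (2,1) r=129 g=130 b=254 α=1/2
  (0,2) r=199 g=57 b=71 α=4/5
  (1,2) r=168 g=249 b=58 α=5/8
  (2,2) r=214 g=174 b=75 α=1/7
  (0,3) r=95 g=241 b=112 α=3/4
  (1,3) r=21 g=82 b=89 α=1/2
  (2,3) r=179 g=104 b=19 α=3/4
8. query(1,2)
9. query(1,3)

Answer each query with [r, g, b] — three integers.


at x=1,y=1 over L1,L2,L3:
L1 α=3/7: [474/7, 267/7, 288/7]
L2 α=4/7: [1870/49, 6765/49, 4532/49]
L3 α=6/7: [37444/343, 48513/343, 63920/343]
→ [109, 141, 186]

(1,2) stack=L1,L2,L3; from [0,0,0]:
after L1 α=1/5: [248/5, 168/5, 231/5]
after L2 α=1/7: [2668/35, 1863/35, 2131/35]
after L3 α=1/2: [9773/70, 8653/70, 3183/35]
rounded: [140, 124, 91]

query (0,1) [L1,L2,L3] — begin 0,0,0
after L1 α=1/3: [33, 136/3, 33]
after L2 α=1/2: [50, 152/3, 137]
after L3 α=1/3: [224/3, 559/9, 302/3]
= [75, 62, 101]

at x=1,y=2 over L1,L2,L3,L4:
L1 α=1/5: [248/5, 168/5, 231/5]
L2 α=1/7: [2668/35, 1863/35, 2131/35]
L3 α=1/2: [9773/70, 8653/70, 3183/35]
L4 α=5/8: [88119/560, 113109/560, 19699/280]
= [157, 202, 70]

query (1,3) [L1,L2,L3,L4] — begin 0,0,0
+L1 (α=4/5) → [552/5, 108/5, 188]
+L2 (α=1/8) → [4999/40, 1771/40, 1537/8]
+L3 (α=2/5) → [24357/200, 15153/200, 8499/40]
+L4 (α=1/2) → [28557/400, 31553/400, 12059/80]
= [71, 79, 151]
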